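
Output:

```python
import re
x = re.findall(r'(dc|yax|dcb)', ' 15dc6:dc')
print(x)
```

['dc', 'dc']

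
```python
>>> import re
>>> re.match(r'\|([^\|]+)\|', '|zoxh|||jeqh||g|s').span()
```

(0, 6)

`re.match` only tries the pattern at the start of the string.
The match spans [0:6] → '|zoxh|'.
Captured: group 1 = 'zoxh'.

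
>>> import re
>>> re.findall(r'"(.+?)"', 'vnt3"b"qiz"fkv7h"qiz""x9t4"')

Because the quantifier is non-greedy, it stops expanding at the earliest point where the rest of the pattern can succeed.
Scanning left to right: at [4:7] match '"b"', group 1 = 'b'; at [10:17] match '"fkv7h"', group 1 = 'fkv7h'; at [20:27] match '""x9t4"', group 1 = '"x9t4'.
With a single group, `findall` returns only what that group captured — 3 items.

['b', 'fkv7h', '"x9t4']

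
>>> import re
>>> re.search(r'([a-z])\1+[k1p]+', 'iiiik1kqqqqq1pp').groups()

After group 1 captures some text, `\1` only succeeds where that same text appears again.
Unlike `match`, `search` isn't anchored — it looks for the pattern anywhere in the string.
The match spans [0:7] → 'iiiik1k'.
Captured: group 1 = 'i'.

('i',)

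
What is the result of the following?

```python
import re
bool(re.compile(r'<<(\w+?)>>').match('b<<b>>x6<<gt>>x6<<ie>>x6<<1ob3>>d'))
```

False

With `match`, the pattern is implicitly anchored at the beginning.
Here the pattern fails at index 0, so the call returns None, and `bool(None)` is False.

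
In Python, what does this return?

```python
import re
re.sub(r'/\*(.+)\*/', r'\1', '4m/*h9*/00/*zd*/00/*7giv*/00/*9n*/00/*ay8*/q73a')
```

'4mh9*/00/*zd*/00/*7giv*/00/*9n*/00/*ay8q73a'

The replacement refers to a captured group, so each match is rewritten using its own captured text.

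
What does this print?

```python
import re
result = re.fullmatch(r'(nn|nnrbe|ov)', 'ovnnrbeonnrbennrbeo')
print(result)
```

None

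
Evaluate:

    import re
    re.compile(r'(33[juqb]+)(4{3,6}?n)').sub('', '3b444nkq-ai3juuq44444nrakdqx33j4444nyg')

'3b444nkq-ai3juuq44444nrakdqxyg'

The pattern matches the literal '33', then one or more of one of [juqb] (captured); then 3 to 6 of a literal '4' (lazy), then a literal 'n' (captured).
Matches: at [28:36] → '33j4444n'.
Each match is replaced by ''.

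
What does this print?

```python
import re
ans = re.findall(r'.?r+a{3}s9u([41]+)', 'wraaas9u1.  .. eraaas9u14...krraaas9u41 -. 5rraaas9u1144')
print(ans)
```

['1', '14', '41', '1144']

The pattern matches optionally any character; then one or more of a literal 'r', then exactly 3 of the literal 'a', then the literal 's9u'; then one or more of one of [41] (captured).
Scanning left to right: at [0:9] match 'wraaas9u1', group 1 = '1'; at [15:25] match 'eraaas9u14', group 1 = '14'; at [28:39] match 'krraaas9u41', group 1 = '41'; at [43:56] match '5rraaas9u1144', group 1 = '1144'.
Because there's exactly one group, `findall` drops the full match and keeps group 1 from each hit.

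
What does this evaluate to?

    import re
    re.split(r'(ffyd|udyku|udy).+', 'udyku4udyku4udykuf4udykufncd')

['', 'udyku', '']

Alternation isn't longest-match — the leftmost alternative that fits at this position is chosen.
Matches to split on: at [0:28] → 'udyku4udyku4udykuf4udykufncd'.
Because the pattern has a capturing group, `split` also inserts each captured text between the pieces.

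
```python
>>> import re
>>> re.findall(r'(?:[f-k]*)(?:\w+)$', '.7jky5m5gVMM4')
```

['7jky5m5gVMM4']

Since nothing is captured, `findall` lists the 1 matched substring directly.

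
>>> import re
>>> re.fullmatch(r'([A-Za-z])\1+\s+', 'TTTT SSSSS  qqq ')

For `fullmatch`, every character of the input must be accounted for by the pattern.
Here there's no way to consume every character, so the call returns None.

None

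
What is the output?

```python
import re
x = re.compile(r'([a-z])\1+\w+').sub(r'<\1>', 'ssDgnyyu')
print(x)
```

`\1` has to match the exact text group 1 already captured.
Each match is replaced using the text its own group 1 captured.

<s>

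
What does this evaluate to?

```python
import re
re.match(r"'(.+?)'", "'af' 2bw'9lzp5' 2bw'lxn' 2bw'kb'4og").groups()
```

With the lazy modifier that quantifier settles for the fewest repetitions that let the rest of the pattern succeed (the atoms after it are unaffected and can still be greedy).
`match` is anchored at position 0; if the pattern doesn't fit there, it returns None.
The match spans [0:4] → "'af'".
Captured: group 1 = 'af'.

('af',)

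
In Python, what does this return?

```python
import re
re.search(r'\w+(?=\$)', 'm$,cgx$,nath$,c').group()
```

The lookaround is zero-width — it requires the adjacent text to match without consuming it, so the asserted text isn't part of the match.
The match spans [0:1] → 'm'.

'm'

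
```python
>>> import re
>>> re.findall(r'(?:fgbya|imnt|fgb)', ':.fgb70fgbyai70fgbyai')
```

['fgb', 'fgbya', 'fgbya']

`|` is ordered: at each position the engine commits to the first alternative that works.
Since nothing is captured, `findall` lists the 3 matched substrings directly.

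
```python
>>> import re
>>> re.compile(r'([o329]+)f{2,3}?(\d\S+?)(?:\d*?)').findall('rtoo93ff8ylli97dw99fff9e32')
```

Pattern: one or more of one of [o329] (captured); then 2 to 3 of a literal 'f' (lazy); then a digit, then one or more of a non-whitespace character (lazy) (captured); then zero or more of a digit (lazy) (non-capturing group).
Walking the string: at [2:10] match 'oo93ff8y', groups = ('oo93', '8y'); at [17:24] match '99fff9e', groups = ('99', '9e').
`findall` packs the 2 group values into a tuple for every match.

[('oo93', '8y'), ('99', '9e')]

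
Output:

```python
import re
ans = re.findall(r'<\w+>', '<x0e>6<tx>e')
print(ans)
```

['<x0e>', '<tx>']

Since nothing is captured, `findall` lists the 2 matched substrings directly.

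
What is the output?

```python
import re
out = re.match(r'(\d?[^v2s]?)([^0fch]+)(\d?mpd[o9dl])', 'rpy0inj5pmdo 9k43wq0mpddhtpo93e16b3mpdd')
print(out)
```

Pattern: optionally a digit, then optionally any character except [v2s] (captured); then one or more of any character except [0fch] (captured); then optionally a digit, then the literal 'mpd', then one of [o9dl] (captured).
`re.match` only tries the pattern at the start of the string.
Here the pattern fails at index 0, so the call returns None.

None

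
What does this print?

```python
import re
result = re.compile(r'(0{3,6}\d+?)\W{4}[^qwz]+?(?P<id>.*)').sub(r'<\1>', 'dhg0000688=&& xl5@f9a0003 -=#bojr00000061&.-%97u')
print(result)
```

The pattern matches 3 to 6 of a literal '0', then one or more of a digit (lazy) (captured); then exactly 4 of a non-word character, then one or more of any character except [qwz] (lazy); then zero or more of any character (captured as 'id').
Matches: at [3:48] → '0000688=&& xl5@f9a0003 -=#bojr00000061&.-%97u'.
The replacement refers to a captured group, so each match is rewritten using its own captured text.

dhg<0000688>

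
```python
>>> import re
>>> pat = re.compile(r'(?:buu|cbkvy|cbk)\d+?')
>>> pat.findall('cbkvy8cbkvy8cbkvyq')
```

['cbkvy8', 'cbkvy8']

Scanning left to right: at [0:6] → 'cbkvy8'; at [6:12] → 'cbkvy8'.
No capturing groups, so `findall` returns the 2 full match strings.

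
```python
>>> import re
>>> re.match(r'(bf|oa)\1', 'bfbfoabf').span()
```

(0, 4)

`\1` has to match the exact text group 1 already captured.
`match` is anchored at position 0; if the pattern doesn't fit there, it returns None.
The match spans [0:4] → 'bfbf'.
Captured: group 1 = 'bf'.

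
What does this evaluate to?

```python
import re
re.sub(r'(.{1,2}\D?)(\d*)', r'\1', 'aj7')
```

'aj'

Pattern: 1 to 2 of any character, then optionally a non-digit (captured); then zero or more of a digit (captured).
Matches: at [0:3] → 'aj7'.
The replacement refers to a captured group, so each match is rewritten using its own captured text.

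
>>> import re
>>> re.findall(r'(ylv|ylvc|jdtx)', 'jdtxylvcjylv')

['jdtx', 'ylv', 'ylv']

Alternation isn't longest-match — the leftmost alternative that fits at this position is chosen.
With a single group, `findall` returns only what that group captured — 3 items.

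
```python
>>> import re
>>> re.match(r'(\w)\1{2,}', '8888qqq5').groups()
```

('8',)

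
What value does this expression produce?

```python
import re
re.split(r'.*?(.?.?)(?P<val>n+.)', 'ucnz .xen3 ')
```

['', 'uc', 'nz', '', 'xe', 'n3', ' ']

The pattern matches zero or more of any character (lazy); then optionally any character, then optionally any character (captured); then one or more of a literal 'n', then any character (captured as 'val').
Lazy quantifiers expand one character at a time until the remainder of the pattern can match.
Matches to split on: at [0:4] → 'ucnz'; at [4:10] → ' .xen3'.
With a capturing group present, the delimiter's captured portion is kept in the result list.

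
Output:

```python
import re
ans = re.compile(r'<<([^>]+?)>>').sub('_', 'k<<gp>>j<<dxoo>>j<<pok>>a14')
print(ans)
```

k_j_j_a14

Matches: at [1:7] → '<<gp>>'; at [8:16] → '<<dxoo>>'; at [17:24] → '<<pok>>'.
Every occurrence is swapped for '_'.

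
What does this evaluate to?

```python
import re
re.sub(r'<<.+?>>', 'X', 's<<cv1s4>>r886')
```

'sXr886'

Matches: at [1:10] → '<<cv1s4>>'.
`sub` substitutes 'X' at each match site.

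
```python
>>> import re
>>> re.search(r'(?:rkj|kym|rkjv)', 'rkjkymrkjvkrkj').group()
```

'rkj'

The match spans [0:3] → 'rkj'.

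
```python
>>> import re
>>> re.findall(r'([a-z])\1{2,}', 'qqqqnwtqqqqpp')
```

['q', 'q']

A backreference is literal: `\1` must see the identical characters the first group matched.
Walking the string: at [0:4] match 'qqqq', group 1 = 'q'; at [7:11] match 'qqqq', group 1 = 'q'.
`findall` collects group 1 from each match (2 total).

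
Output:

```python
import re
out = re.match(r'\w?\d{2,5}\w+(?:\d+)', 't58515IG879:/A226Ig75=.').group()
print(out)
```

`match` is anchored at position 0; if the pattern doesn't fit there, it returns None.
The match spans [0:11] → 't58515IG879'.

t58515IG879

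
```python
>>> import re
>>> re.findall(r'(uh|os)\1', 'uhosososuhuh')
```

The backreference `\1` re-matches whatever the first group consumed, character for character.
With a single group, `findall` returns only what that group captured — 2 items.

['os', 'uh']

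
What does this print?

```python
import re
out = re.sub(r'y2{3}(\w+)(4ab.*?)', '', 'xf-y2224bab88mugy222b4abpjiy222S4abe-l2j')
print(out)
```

Pattern: the literal 'y', then exactly 3 of the literal '2'; then one or more of a word character (captured); then the literal '4ab', then zero or more of any character (lazy) (captured).
Matches: at [3:35] → 'y2224bab88mugy222b4abpjiy222S4ab'.
Every occurrence is swapped for ''.

xf-e-l2j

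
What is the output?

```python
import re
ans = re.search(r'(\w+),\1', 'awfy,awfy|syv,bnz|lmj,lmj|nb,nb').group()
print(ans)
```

awfy,awfy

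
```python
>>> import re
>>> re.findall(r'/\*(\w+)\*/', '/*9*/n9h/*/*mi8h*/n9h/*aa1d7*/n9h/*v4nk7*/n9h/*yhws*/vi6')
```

['9', 'mi8h', 'aa1d7', 'v4nk7', 'yhws']

One capturing group, so `findall` returns just the captured substring from each match — 5 in all.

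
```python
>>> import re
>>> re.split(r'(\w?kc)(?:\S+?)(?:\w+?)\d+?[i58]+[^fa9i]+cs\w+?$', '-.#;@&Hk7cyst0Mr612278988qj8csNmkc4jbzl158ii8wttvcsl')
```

['-.#;@&Hk7cyst0Mr612278988qj8csN', 'mkc', '']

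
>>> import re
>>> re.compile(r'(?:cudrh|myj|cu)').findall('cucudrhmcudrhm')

['cu', 'cudrh', 'cudrh']

Branches in `(...|...)` are attempted left-to-right; the first branch that allows the whole pattern to succeed is taken.
No capturing groups, so `findall` returns the 3 full match strings.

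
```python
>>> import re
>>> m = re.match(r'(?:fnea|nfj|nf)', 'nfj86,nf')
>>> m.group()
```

'nfj'

The regex engine tests alternatives in the order written; an earlier branch that matches wins even if a later one would match more.
`re.match` won't scan ahead — the pattern has to work from the very first character.
The match spans [0:3] → 'nfj'.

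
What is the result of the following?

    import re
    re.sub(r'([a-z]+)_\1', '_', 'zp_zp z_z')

`\1` has to match the exact text group 1 already captured.
Matches: at [0:5] → 'zp_zp'; at [6:9] → 'z_z'.
Each match is replaced by '_'.

'_ _'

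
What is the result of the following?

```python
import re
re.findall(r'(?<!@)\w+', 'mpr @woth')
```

Because the assertion is negative and zero-width, positions next to the forbidden text are skipped.
Matches: at [0:3] → 'mpr'; at [6:9] → 'oth'.
Since nothing is captured, `findall` lists the 2 matched substrings directly.

['mpr', 'oth']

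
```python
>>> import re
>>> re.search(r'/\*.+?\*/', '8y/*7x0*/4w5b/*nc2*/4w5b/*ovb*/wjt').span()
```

(2, 9)

The `?` after the quantifier makes it lazy — it takes as little as possible before letting the rest of the pattern try.
`re.search` scans for the first position where the pattern succeeds.
The match spans [2:9] → '/*7x0*/'.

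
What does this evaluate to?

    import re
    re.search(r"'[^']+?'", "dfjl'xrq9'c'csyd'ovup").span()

(4, 10)

The match spans [4:10] → "'xrq9'".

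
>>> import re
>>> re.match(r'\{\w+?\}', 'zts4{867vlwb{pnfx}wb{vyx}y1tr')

None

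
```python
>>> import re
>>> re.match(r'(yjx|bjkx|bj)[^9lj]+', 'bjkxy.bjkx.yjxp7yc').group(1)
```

The match spans [0:7] → 'bjkxy.b'.
Captured: group 1 = 'bjkx'.

'bjkx'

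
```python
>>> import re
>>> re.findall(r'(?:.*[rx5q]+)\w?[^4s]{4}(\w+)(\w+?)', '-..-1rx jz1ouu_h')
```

[('ouu_', 'h')]

Pattern: zero or more of any character, then one or more of one of [rx5q] (non-capturing group); then optionally a word character, then exactly 4 of any character except [4s]; then one or more of a word character (captured); then one or more of a word character (lazy) (captured).
Scanning left to right: at [0:16] match '-..-1rx jz1ouu_h', groups = ('ouu_', 'h').
2 groups means the one result is a tuple of 2 captured strings — 1 here.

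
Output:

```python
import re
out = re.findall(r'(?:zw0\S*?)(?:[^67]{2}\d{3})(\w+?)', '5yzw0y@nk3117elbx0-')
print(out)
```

['7']

Pattern: the literal 'zw0', then zero or more of a non-whitespace character (lazy) (non-capturing group); then exactly 2 of any character except [67], then exactly 3 of a digit (non-capturing group); then one or more of a word character (lazy) (captured).
With the lazy modifier that quantifier settles for the fewest repetitions that let the rest of the pattern succeed (the atoms after it are unaffected and can still be greedy).
Walking the string: at [2:13] match 'zw0y@nk3117', group 1 = '7'.
Because there's exactly one group, `findall` drops the full match and keeps group 1 from the one hit.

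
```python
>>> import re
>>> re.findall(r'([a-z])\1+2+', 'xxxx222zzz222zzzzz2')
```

['x', 'z', 'z']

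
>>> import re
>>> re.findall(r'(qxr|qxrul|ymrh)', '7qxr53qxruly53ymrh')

['qxr', 'qxr', 'ymrh']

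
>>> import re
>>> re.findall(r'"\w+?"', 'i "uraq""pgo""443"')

Walking the string: at [2:8] → '"uraq"'; at [8:13] → '"pgo"'; at [13:18] → '"443"'.
No capturing groups, so `findall` returns the 3 full match strings.

['"uraq"', '"pgo"', '"443"']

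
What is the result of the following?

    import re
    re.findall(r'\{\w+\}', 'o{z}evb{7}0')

['{z}', '{7}']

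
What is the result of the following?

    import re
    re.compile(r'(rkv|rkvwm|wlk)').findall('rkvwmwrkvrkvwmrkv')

The regex engine tests alternatives in the order written; an earlier branch that matches wins even if a later one would match more.
Walking the string: at [0:3] match 'rkv', group 1 = 'rkv'; at [6:9] match 'rkv', group 1 = 'rkv'; at [9:12] match 'rkv', group 1 = 'rkv'; at [14:17] match 'rkv', group 1 = 'rkv'.
`findall` collects group 1 from each match (4 total).

['rkv', 'rkv', 'rkv', 'rkv']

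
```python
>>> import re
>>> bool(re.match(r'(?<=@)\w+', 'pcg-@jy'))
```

Lookahead/lookbehind check context without consuming it, so the matched span excludes the asserted characters.
`re.match` only tries the pattern at the start of the string.
Here the pattern fails at index 0, so the call returns None, and `bool(None)` is False.

False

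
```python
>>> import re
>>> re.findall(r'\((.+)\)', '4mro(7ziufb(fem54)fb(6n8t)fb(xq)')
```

Matches: at [4:32] match '(7ziufb(fem54)fb(6n8t)fb(xq)', group 1 = '7ziufb(fem54)fb(6n8t)fb(xq'.
Because there's exactly one group, `findall` drops the full match and keeps group 1 from the one hit.

['7ziufb(fem54)fb(6n8t)fb(xq']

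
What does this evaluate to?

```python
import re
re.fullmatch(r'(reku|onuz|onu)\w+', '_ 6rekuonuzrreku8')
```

`fullmatch` succeeds only if the pattern covers the string from start to end.
Here there's no way to consume every character, so the call returns None.

None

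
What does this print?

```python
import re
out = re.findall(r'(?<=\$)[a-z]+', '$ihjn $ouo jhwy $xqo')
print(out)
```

The positive lookaround only admits positions where the adjacent text matches; those characters stay outside the span.
Matches: at [1:5] → 'ihjn'; at [7:10] → 'ouo'; at [17:20] → 'xqo'.
With no groups in the pattern, `findall` gives back each whole match — 3 here.

['ihjn', 'ouo', 'xqo']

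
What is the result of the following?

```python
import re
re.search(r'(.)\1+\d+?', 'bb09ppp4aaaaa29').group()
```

'bb0'

A backreference is literal: `\1` must see the identical characters the first group matched.
`re.search` scans for the first position where the pattern succeeds.
The match spans [0:3] → 'bb0'.
Captured: group 1 = 'b'.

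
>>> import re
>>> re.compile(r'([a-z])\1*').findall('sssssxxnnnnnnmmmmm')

`\1` has to match the exact text group 1 already captured.
One capturing group, so `findall` returns just the captured substring from each match — 4 in all.

['s', 'x', 'n', 'm']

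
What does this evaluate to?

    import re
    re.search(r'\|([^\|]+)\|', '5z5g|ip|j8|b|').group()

'|ip|'

`re.search` tries every starting position until one works.
The match spans [4:8] → '|ip|'.
Captured: group 1 = 'ip'.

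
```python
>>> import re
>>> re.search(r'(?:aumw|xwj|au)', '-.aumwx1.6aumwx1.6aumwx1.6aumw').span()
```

(2, 6)

The regex engine tests alternatives in the order written; an earlier branch that matches wins even if a later one would match more.
The match spans [2:6] → 'aumw'.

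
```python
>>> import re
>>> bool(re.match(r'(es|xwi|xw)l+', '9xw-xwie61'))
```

`match` is anchored at position 0; if the pattern doesn't fit there, it returns None.
Here position 0 doesn't satisfy it, so the call returns None, and `bool(None)` is False.

False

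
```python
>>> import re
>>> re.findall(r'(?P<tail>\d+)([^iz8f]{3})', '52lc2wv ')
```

Pattern: one or more of a digit (captured as 'tail'); then exactly 3 of any character except [iz8f] (captured).
With 2 capturing groups, `findall` returns a 2-tuple per match.

[('52', 'lc2')]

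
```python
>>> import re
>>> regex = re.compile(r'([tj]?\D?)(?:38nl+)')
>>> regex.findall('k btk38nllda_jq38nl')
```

['tk', 'jq']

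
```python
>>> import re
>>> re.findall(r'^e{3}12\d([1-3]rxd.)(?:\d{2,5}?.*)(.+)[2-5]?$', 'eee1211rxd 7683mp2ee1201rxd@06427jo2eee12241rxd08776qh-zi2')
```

The pattern matches anchored at the start of the string; then exactly 3 of the literal 'e', then the literal '12', then a digit; then a character in [1-3], then the literal 'rxd', then any character (captured); then 2 to 5 of a digit (lazy), then zero or more of any character (non-capturing group); then one or more of any character (captured); then optionally a character in [2-5]; then anchored at the end.
With 2 capturing groups, `findall` returns a 2-tuple per match.

[('1rxd ', '2')]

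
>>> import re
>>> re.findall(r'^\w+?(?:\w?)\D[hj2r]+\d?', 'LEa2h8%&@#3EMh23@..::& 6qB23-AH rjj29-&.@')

['LEa2h8']

Since nothing is captured, `findall` lists the 1 matched substring directly.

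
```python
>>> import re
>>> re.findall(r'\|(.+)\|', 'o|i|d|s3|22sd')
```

One capturing group, so `findall` returns just the captured substring from the one match — 1 in all.

['i|d|s3']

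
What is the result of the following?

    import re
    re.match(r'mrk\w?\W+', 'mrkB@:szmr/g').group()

'mrkB@:'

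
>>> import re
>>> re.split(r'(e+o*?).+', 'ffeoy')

['ff', 'e', '']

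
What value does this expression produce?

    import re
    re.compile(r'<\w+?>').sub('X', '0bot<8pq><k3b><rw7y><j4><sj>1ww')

Matches: at [4:9] → '<8pq>'; at [9:14] → '<k3b>'; at [14:20] → '<rw7y>'; at [20:24] → '<j4>'; at [24:28] → '<sj>'.
Every occurrence is swapped for 'X'.

'0botXXXXX1ww'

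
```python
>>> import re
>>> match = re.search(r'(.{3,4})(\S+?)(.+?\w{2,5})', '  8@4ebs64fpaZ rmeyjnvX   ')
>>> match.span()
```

(0, 11)

Lazy quantifiers expand one character at a time until the remainder of the pattern can match.
The match spans [0:11] → '  8@4ebs64f'.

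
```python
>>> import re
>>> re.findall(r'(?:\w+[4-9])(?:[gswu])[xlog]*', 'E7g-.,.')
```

['E7g']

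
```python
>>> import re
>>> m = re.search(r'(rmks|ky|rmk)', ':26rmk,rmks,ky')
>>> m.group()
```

Unlike `match`, `search` isn't anchored — it looks for the pattern anywhere in the string.
The match spans [3:6] → 'rmk'.
Captured: group 1 = 'rmk'.

'rmk'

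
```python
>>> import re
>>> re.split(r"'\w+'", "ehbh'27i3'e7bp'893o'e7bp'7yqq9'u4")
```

['ehbh', 'e7bp', 'e7bp', 'u4']

Matches to split on: at [4:10] → "'27i3'"; at [14:20] → "'893o'"; at [24:31] → "'7yqq9'".
`split` removes every match and returns the 4 fragments in between.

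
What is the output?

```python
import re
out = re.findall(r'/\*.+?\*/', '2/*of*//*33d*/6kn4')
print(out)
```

['/*of*/', '/*33d*/']

The `?` after the quantifier makes it lazy — it takes as little as possible before letting the rest of the pattern try.
No capturing groups, so `findall` returns the 2 full match strings.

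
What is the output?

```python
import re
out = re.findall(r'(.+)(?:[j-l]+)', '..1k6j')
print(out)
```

['..1k6']

Pattern: one or more of any character (captured); then one or more of a character in [j-l] (non-capturing group).
Because there's exactly one group, `findall` drops the full match and keeps group 1 from the one hit.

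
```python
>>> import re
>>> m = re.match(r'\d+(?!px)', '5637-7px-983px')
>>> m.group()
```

'5637'

A negative assertion filters positions out without eating any characters.
With `match`, the pattern is implicitly anchored at the beginning.
The match spans [0:4] → '5637'.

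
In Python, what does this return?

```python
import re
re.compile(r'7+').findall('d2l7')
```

This matches one or more of a literal '7'.
Walking the string: at [3:4] → '7'.
With no groups in the pattern, `findall` gives back each whole match — 1 here.

['7']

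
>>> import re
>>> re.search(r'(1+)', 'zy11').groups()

Pattern: one or more of a literal '1' (captured).
`re.search` tries every starting position until one works.
The match spans [2:4] → '11'.
Captured: group 1 = '11'.

('11',)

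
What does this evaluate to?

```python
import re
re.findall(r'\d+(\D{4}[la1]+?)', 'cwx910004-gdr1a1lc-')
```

['-gdr1']

With the lazy modifier that quantifier settles for the fewest repetitions that let the rest of the pattern succeed (the atoms after it are unaffected and can still be greedy).
With a single group, `findall` returns only what that group captured — 1 item.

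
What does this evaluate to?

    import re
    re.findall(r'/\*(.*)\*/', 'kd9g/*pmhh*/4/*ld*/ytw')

['pmhh*/4/*ld']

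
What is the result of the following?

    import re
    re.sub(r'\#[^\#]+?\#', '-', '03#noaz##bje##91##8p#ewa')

Matches: at [2:8] → '#noaz#'; at [8:13] → '#bje#'; at [13:17] → '#91#'; at [17:21] → '#8p#'.
Each match is replaced by '-'.

'03----ewa'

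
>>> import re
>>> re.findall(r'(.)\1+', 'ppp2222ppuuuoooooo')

A backreference is literal: `\1` must see the identical characters the first group matched.
Scanning left to right: at [0:3] match 'ppp', group 1 = 'p'; at [3:7] match '2222', group 1 = '2'; at [7:9] match 'pp', group 1 = 'p'; at [9:12] match 'uuu', group 1 = 'u'; at [12:18] match 'oooooo', group 1 = 'o'.
One capturing group, so `findall` returns just the captured substring from each match — 5 in all.

['p', '2', 'p', 'u', 'o']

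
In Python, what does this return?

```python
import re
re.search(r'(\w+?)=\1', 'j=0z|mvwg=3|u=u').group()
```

`\1` has to match the exact text group 1 already captured.
`re.search` scans for the first position where the pattern succeeds.
The match spans [12:15] → 'u=u'.
Captured: group 1 = 'u'.

'u=u'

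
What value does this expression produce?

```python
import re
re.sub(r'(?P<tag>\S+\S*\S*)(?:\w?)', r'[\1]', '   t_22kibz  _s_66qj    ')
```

'   [t_22kibz]  [_s_66qj]    '

Pattern: one or more of a non-whitespace character, then zero or more of a non-whitespace character, then zero or more of a non-whitespace character (captured as 'tag'); then optionally a word character (non-capturing group).
The replacement refers to a captured group, so each match is rewritten using its own captured text.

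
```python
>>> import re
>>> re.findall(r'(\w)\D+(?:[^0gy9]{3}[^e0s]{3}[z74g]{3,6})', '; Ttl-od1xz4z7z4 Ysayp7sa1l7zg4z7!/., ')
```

['T', 'Y']

This matches a word character (captured); then one or more of a non-digit; then exactly 3 of any character except [0gy9], then exactly 3 of any character except [e0s], then 3 to 6 of one of [z74g] (non-capturing group).
Because there's exactly one group, `findall` drops the full match and keeps group 1 from each hit.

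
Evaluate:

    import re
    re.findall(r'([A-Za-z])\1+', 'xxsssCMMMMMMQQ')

['x', 's', 'M', 'Q']

`\1` is not a pattern — it's the concrete string captured by group 1, re-applied verbatim.
Walking the string: at [0:2] match 'xx', group 1 = 'x'; at [2:5] match 'sss', group 1 = 's'; at [6:12] match 'MMMMMM', group 1 = 'M'; at [12:14] match 'QQ', group 1 = 'Q'.
`findall` collects group 1 from each match (4 total).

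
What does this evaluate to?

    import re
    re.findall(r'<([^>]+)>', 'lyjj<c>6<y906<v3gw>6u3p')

['c', 'y906<v3gw']

Walking the string: at [4:7] match '<c>', group 1 = 'c'; at [8:19] match '<y906<v3gw>', group 1 = 'y906<v3gw'.
`findall` collects group 1 from each match (2 total).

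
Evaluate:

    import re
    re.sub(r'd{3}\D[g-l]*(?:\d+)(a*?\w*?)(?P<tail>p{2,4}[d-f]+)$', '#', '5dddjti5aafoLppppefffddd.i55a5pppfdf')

'5dddjti5aafoLppppefff#'

Every occurrence is swapped for '#'.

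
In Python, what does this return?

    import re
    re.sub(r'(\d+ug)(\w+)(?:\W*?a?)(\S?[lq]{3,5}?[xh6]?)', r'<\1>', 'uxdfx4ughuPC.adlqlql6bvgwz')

The pattern matches one or more of a digit, then the literal 'ug' (captured); then one or more of a word character (captured); then zero or more of a non-word character (lazy), then optionally a literal 'a' (non-capturing group); then optionally a non-whitespace character, then 3 to 5 of one of [lq] (lazy), then optionally one of [xh6] (captured).
The `?` after the quantifier makes it lazy — it takes as little as possible before letting the rest of the pattern try.
Matches: at [5:18] → '4ughuPC.adlql'.
Each match is replaced using the text its own group 1 captured.

'uxdfx<4ug>ql6bvgwz'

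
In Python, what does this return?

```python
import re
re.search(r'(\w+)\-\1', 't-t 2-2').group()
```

't-t'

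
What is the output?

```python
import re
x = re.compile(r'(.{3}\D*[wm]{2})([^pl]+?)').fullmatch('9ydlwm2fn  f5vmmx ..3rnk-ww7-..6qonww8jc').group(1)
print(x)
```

The match spans [0:40] → '9ydlwm2fn  f5vmmx ..3rnk-ww7-..6qonww8jc'.
Captured: group 1 = '9ydlwm', group 2 = '2fn  f5vmmx ..3rnk-ww7-..6qonww8jc'.

9ydlwm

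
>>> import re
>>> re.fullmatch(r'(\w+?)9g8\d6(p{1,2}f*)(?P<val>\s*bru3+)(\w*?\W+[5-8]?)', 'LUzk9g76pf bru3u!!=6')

None

`re.fullmatch` requires the pattern to consume the entire string.
Here the pattern can't cover the whole string, so the call returns None.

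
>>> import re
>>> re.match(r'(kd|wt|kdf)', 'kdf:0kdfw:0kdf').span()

(0, 2)

`re.match` only tries the pattern at the start of the string.
The match spans [0:2] → 'kd'.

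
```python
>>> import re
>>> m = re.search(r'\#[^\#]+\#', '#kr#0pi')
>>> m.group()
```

'#kr#'

`search` walks the string left to right and returns the first match it finds.
The match spans [0:4] → '#kr#'.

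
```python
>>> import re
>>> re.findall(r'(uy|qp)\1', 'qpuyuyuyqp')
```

The backreference `\1` re-matches whatever the first group consumed, character for character.
Scanning left to right: at [2:6] match 'uyuy', group 1 = 'uy'.
With a single group, `findall` returns only what that group captured — 1 item.

['uy']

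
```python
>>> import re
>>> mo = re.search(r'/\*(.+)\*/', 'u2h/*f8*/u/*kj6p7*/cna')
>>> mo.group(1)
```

The match spans [3:19] → '/*f8*/u/*kj6p7*/'.
Captured: group 1 = 'f8*/u/*kj6p7'.

'f8*/u/*kj6p7'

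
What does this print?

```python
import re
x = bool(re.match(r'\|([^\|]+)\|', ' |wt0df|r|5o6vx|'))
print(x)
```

False

With `match`, the pattern is implicitly anchored at the beginning.
Here position 0 doesn't satisfy it, so the call returns None, and `bool(None)` is False.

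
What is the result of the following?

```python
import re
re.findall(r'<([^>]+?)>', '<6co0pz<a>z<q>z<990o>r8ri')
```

Walking the string: at [0:10] match '<6co0pz<a>', group 1 = '6co0pz<a'; at [11:14] match '<q>', group 1 = 'q'; at [15:21] match '<990o>', group 1 = '990o'.
With a single group, `findall` returns only what that group captured — 3 items.

['6co0pz<a', 'q', '990o']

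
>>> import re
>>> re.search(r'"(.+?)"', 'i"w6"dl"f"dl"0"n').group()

'"w6"'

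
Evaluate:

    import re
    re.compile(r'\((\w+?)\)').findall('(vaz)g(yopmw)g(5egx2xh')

['vaz', 'yopmw']

Scanning left to right: at [0:5] match '(vaz)', group 1 = 'vaz'; at [6:13] match '(yopmw)', group 1 = 'yopmw'.
`findall` collects group 1 from each match (2 total).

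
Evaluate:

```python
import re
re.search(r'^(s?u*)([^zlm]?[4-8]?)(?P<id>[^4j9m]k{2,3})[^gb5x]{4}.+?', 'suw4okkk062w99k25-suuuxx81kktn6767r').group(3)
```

'okkk'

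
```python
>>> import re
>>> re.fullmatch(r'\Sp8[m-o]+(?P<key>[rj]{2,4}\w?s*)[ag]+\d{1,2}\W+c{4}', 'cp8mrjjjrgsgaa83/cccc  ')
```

`re.fullmatch` requires the pattern to consume the entire string.
Here there's no way to consume every character, so the call returns None.

None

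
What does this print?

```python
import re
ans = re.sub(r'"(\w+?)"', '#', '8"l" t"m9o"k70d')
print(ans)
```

`sub` substitutes '#' at each match site.

8# t#k70d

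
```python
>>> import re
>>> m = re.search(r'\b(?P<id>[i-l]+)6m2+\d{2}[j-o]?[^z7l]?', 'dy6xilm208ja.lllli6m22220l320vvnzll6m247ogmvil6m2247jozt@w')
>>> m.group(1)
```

'lllli'

The match spans [13:27] → 'lllli6m22220l3'.
Captured: group 1 = 'lllli'.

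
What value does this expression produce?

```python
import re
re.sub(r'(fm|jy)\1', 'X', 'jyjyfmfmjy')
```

'XXjy'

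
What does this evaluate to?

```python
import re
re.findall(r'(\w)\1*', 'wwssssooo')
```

A backreference is literal: `\1` must see the identical characters the first group matched.
With a single group, `findall` returns only what that group captured — 3 items.

['w', 's', 'o']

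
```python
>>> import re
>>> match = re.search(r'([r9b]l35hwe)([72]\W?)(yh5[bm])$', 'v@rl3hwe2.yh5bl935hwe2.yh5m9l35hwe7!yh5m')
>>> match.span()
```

The match spans [27:40] → '9l35hwe7!yh5m'.

(27, 40)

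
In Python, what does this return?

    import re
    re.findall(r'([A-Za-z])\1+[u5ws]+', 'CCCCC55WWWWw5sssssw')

['C', 'W']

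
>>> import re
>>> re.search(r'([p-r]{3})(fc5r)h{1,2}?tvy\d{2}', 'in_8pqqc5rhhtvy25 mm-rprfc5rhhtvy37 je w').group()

The match spans [21:35] → 'rprfc5rhhtvy37'.

'rprfc5rhhtvy37'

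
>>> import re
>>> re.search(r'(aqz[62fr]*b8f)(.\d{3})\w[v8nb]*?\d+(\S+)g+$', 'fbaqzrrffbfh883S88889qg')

This matches the literal 'aqz', then zero or more of one of [62fr], then the literal 'b8f' (captured); then any character, then exactly 3 of a digit (captured); then a word character, then zero or more of one of [v8nb] (lazy), then one or more of a digit; then one or more of a non-whitespace character (captured); then one or more of a literal 'g'; then anchored at the end.
`re.search` scans for the first position where the pattern succeeds.
Here the pattern never matches, so the call returns None.

None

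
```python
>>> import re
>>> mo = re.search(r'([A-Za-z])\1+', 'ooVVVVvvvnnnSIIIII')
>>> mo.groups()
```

`\1` is not a pattern — it's the concrete string captured by group 1, re-applied verbatim.
Unlike `match`, `search` isn't anchored — it looks for the pattern anywhere in the string.
The match spans [0:2] → 'oo'.
Captured: group 1 = 'o'.

('o',)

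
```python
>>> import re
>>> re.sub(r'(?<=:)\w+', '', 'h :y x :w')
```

'h : x :'

The positive lookaround only admits positions where the adjacent text matches; those characters stay outside the span.
Matches: at [3:4] → 'y'; at [8:9] → 'w'.
`sub` substitutes '' at each match site.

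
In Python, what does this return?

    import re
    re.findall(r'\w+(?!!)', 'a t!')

['a']

A negative assertion filters positions out without eating any characters.
Walking the string: at [0:1] → 'a'.
Since nothing is captured, `findall` lists the 1 matched substring directly.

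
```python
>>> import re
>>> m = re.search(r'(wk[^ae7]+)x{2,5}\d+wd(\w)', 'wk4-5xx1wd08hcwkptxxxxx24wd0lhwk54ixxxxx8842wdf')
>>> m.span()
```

(0, 47)

The pattern matches the literal 'wk', then one or more of any character except [ae7] (captured); then 2 to 5 of a literal 'x', then one or more of a digit, then the literal 'wd'; then a word character (captured).
`re.search` tries every starting position until one works.
The match spans [0:47] → 'wk4-5xx1wd08hcwkptxxxxx24wd0lhwk54ixxxxx8842wdf'.
Captured: group 1 = 'wk4-5xx1wd08hcwkptxxxxx24wd0lhwk54ixxx', group 2 = 'f'.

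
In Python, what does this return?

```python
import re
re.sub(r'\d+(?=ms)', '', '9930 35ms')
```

Lookahead/lookbehind check context without consuming it, so the matched span excludes the asserted characters.
Matches: at [5:7] → '35'.
Each match is replaced by ''.

'9930 ms'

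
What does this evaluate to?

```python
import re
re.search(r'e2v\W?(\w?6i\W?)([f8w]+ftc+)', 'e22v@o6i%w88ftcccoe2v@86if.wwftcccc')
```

None

The pattern matches the literal 'e2v', then optionally a non-word character; then optionally a word character, then the literal '6i', then optionally a non-word character (captured); then one or more of one of [f8w], then the literal 'ft', then one or more of a literal 'c' (captured).
Unlike `match`, `search` isn't anchored — it looks for the pattern anywhere in the string.
Here no position works, so the call returns None.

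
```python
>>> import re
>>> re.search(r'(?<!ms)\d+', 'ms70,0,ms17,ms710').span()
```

(3, 4)

`(?!…)`/`(?<!…)` only lets a position through if the neighbouring text does NOT match; no characters are consumed.
The match spans [3:4] → '0'.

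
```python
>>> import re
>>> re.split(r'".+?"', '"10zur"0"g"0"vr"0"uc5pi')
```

['', '0', '0', '0"uc5pi']

Matches to split on: at [0:7] → '"10zur"'; at [8:11] → '"g"'; at [12:16] → '"vr"'.
Splitting on the pattern gives 4 pieces.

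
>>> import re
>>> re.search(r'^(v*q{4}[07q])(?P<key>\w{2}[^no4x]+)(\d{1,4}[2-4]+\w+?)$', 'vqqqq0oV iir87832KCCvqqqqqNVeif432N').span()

(0, 35)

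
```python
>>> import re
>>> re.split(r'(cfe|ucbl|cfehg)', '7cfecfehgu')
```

Alternation tries branches left to right and keeps the first one that lets the overall match succeed at that position.
The group in the pattern means `split` returns the separators' captures alongside the pieces.

['7', 'cfe', '', 'cfe', 'hgu']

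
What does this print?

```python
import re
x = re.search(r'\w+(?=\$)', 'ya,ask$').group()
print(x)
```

Lookahead/lookbehind check context without consuming it, so the matched span excludes the asserted characters.
`re.search` tries every starting position until one works.
The match spans [3:6] → 'ask'.

ask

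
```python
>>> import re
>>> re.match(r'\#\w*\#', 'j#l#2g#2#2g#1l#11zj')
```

With `match`, the pattern is implicitly anchored at the beginning.
Here the pattern fails at index 0, so the call returns None.

None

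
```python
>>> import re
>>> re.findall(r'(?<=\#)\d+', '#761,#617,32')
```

['761', '617']

Because the assertion is zero-width, the text it checks is not consumed and won't appear in the result.
Walking the string: at [1:4] → '761'; at [6:9] → '617'.
`findall` yields the raw match text (2 of them) because the pattern has no groups.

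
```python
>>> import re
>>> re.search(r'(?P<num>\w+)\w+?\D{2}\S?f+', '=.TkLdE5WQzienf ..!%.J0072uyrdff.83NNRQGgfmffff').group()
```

'TkLdE5WQzienf'

This matches one or more of a word character (captured as 'num'); then one or more of a word character (lazy), then exactly 2 of a non-digit, then optionally a non-whitespace character; then one or more of a literal 'f'.
The match spans [2:15] → 'TkLdE5WQzienf'.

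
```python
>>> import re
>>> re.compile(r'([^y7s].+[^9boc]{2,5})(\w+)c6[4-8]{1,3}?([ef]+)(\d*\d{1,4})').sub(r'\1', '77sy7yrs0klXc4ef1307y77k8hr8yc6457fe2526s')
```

'77sy7yrs0klXc4ef1307y77k8hr8s'

This matches any character except [y7s], then one or more of any character, then 2 to 5 of any character except [9boc] (captured); then one or more of a word character (captured); then the literal 'c6', then 1 to 3 of a character in [4-8] (lazy); then one or more of one of [ef] (captured); then zero or more of a digit, then 1 to 4 of a digit (captured).
Matches: at [6:40] → 'rs0klXc4ef1307y77k8hr8yc6457fe2526'.
The replacement refers to a captured group, so each match is rewritten using its own captured text.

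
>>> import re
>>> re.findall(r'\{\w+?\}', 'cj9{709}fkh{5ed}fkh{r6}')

Scanning left to right: at [3:8] → '{709}'; at [11:16] → '{5ed}'; at [19:23] → '{r6}'.
No capturing groups, so `findall` returns the 3 full match strings.

['{709}', '{5ed}', '{r6}']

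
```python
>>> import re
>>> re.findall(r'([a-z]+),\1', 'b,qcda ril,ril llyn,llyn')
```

['ril', 'llyn']

`\1` has to match the exact text group 1 already captured.
Matches: at [7:14] match 'ril,ril', group 1 = 'ril'; at [15:24] match 'llyn,llyn', group 1 = 'llyn'.
With a single group, `findall` returns only what that group captured — 2 items.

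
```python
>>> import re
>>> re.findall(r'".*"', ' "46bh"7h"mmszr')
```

Scanning left to right: at [1:10] → '"46bh"7h"'.
No capturing groups, so `findall` returns the 1 full match string.

['"46bh"7h"']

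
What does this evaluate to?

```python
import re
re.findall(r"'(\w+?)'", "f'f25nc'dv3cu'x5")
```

Matches: at [1:8] match "'f25nc'", group 1 = 'f25nc'.
One capturing group, so `findall` returns just the captured substring from the one match — 1 in all.

['f25nc']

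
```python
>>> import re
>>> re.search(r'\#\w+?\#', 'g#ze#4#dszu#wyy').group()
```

'#ze#'

`re.search` tries every starting position until one works.
The match spans [1:5] → '#ze#'.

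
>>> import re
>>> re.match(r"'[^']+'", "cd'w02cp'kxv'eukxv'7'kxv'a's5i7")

`re.match` only tries the pattern at the start of the string.
Here the string doesn't start with a match, so the call returns None.

None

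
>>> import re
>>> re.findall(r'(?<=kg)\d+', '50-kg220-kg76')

['220', '76']

The `(?=…)`/`(?<=…)` assertion just peeks at neighbouring text; it doesn't advance the match position.
Matches: at [5:8] → '220'; at [11:13] → '76'.
With no groups in the pattern, `findall` gives back each whole match — 2 here.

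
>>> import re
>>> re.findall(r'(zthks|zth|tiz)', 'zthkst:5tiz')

Branches in `(...|...)` are attempted left-to-right; the first branch that allows the whole pattern to succeed is taken.
One capturing group, so `findall` returns just the captured substring from each match — 2 in all.

['zthks', 'tiz']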